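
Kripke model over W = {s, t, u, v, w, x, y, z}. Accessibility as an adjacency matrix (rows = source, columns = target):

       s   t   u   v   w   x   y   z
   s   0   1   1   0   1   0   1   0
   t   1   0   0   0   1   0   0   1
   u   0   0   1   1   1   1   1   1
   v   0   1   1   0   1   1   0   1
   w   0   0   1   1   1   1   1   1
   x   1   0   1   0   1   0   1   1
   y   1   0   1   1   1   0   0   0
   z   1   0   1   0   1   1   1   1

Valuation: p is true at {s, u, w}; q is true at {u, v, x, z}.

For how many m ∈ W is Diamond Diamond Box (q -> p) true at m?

s: successors {t, u, w, y}; Diamond Box (q -> p) there: t:T, u:F, w:F, y:T. ✓
t: successors {s, w, z}; Diamond Box (q -> p) there: s:F, w:F, z:T. ✓
u: successors {u, v, w, x, y, z}; Diamond Box (q -> p) there: u:F, v:F, w:F, x:T, y:T, z:T. ✓
v: successors {t, u, w, x, z}; Diamond Box (q -> p) there: t:T, u:F, w:F, x:T, z:T. ✓
w: successors {u, v, w, x, y, z}; Diamond Box (q -> p) there: u:F, v:F, w:F, x:T, y:T, z:T. ✓
x: successors {s, u, w, y, z}; Diamond Box (q -> p) there: s:F, u:F, w:F, y:T, z:T. ✓
y: successors {s, u, v, w}; Diamond Box (q -> p) there: s:F, u:F, v:F, w:F. ✗
z: successors {s, u, w, x, y, z}; Diamond Box (q -> p) there: s:F, u:F, w:F, x:T, y:T, z:T. ✓
Satisfying worlds: {s, t, u, v, w, x, z}.

7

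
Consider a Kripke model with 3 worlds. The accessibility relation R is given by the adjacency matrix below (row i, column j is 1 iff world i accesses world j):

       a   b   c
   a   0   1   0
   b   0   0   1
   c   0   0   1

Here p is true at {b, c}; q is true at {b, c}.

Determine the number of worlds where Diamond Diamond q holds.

3

a: successors {b}; Diamond q there: b:T. ✓
b: successors {c}; Diamond q there: c:T. ✓
c: successors {c}; Diamond q there: c:T. ✓
Satisfying worlds: {a, b, c}.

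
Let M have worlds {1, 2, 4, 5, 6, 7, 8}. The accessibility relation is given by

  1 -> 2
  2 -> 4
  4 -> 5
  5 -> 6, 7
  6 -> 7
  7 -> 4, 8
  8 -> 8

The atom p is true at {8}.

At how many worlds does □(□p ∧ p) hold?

1

1: successors {2}; □p ∧ p there: 2:F. ✗
2: successors {4}; □p ∧ p there: 4:F. ✗
4: successors {5}; □p ∧ p there: 5:F. ✗
5: successors {6, 7}; □p ∧ p there: 6:F, 7:F. ✗
6: successors {7}; □p ∧ p there: 7:F. ✗
7: successors {4, 8}; □p ∧ p there: 4:F, 8:T. ✗
8: successors {8}; □p ∧ p there: 8:T. ✓
Satisfying worlds: {8}.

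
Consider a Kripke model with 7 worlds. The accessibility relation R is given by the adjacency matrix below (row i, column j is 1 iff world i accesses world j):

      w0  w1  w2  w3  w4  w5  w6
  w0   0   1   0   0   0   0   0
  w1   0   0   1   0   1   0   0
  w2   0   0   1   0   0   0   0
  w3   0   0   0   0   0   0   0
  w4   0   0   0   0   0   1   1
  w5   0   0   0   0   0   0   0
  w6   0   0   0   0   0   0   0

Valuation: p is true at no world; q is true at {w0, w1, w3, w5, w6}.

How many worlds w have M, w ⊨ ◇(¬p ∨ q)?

4

w0: successors {w1}; ¬p ∨ q there: w1:T. ✓
w1: successors {w2, w4}; ¬p ∨ q there: w2:T, w4:T. ✓
w2: successors {w2}; ¬p ∨ q there: w2:T. ✓
w3: no successors, so ◇(¬p ∨ q) fails. ✗
w4: successors {w5, w6}; ¬p ∨ q there: w5:T, w6:T. ✓
w5: no successors, so ◇(¬p ∨ q) fails. ✗
w6: no successors, so ◇(¬p ∨ q) fails. ✗
Satisfying worlds: {w0, w1, w2, w4}.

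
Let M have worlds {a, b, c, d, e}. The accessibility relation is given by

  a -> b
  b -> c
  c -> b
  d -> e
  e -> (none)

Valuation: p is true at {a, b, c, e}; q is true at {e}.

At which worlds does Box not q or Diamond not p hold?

{a, b, c, e}

a: Box not q is T, Diamond not p is F. ✓
b: Box not q is T, Diamond not p is F. ✓
c: Box not q is T, Diamond not p is F. ✓
d: Box not q is F, Diamond not p is F. ✗
e: Box not q is T, Diamond not p is F. ✓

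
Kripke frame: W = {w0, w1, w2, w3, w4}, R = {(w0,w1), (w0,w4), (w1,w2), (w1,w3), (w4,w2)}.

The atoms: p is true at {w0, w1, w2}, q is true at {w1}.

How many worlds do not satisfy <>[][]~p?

2

w0: successors {w1, w4}; [][]~p there: w1:T, w4:T. ✓
w1: successors {w2, w3}; [][]~p there: w2:T, w3:T. ✓
w2: no successors, so <>[][]~p fails. ✗
w3: no successors, so <>[][]~p fails. ✗
w4: successors {w2}; [][]~p there: w2:T. ✓
Satisfying worlds: {w0, w1, w4}.
So <>[][]~p fails at the other 2 worlds.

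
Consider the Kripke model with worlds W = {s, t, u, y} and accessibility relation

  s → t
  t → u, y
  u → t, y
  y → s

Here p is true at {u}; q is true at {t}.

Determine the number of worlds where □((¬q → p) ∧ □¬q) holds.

1

s: successors {t}; (¬q → p) ∧ □¬q there: t:T. ✓
t: successors {u, y}; (¬q → p) ∧ □¬q there: u:F, y:F. ✗
u: successors {t, y}; (¬q → p) ∧ □¬q there: t:T, y:F. ✗
y: successors {s}; (¬q → p) ∧ □¬q there: s:F. ✗
Satisfying worlds: {s}.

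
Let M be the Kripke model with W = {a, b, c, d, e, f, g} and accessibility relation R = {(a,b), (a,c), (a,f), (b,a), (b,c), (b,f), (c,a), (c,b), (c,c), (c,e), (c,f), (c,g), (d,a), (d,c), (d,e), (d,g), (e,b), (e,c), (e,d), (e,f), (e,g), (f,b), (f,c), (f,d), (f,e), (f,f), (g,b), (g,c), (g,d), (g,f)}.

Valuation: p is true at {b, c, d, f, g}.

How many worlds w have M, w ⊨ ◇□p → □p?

3

a: ◇□p is F, □p is T. ✓
b: ◇□p is T, □p is F. ✗
c: ◇□p is T, □p is F. ✗
d: ◇□p is T, □p is F. ✗
e: ◇□p is T, □p is T. ✓
f: ◇□p is T, □p is F. ✗
g: ◇□p is F, □p is T. ✓
Satisfying worlds: {a, e, g}.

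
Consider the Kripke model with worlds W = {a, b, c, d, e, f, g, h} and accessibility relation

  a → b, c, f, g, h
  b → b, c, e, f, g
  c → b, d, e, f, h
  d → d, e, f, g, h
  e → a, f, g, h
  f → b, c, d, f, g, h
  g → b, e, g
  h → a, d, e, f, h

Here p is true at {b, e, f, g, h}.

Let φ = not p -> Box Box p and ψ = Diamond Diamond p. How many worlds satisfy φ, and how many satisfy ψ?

5 and 8

For not p -> Box Box p:
a: not p is T, Box Box p is F. ✗
b: not p is F, Box Box p is F. ✓
c: not p is T, Box Box p is F. ✗
d: not p is T, Box Box p is F. ✗
e: not p is F, Box Box p is F. ✓
f: not p is F, Box Box p is F. ✓
g: not p is F, Box Box p is F. ✓
h: not p is F, Box Box p is F. ✓
— 5 worlds.
For Diamond Diamond p:
a: successors {b, c, f, g, h}; Diamond p there: b:T, c:T, f:T, g:T, h:T. ✓
b: successors {b, c, e, f, g}; Diamond p there: b:T, c:T, e:T, f:T, g:T. ✓
c: successors {b, d, e, f, h}; Diamond p there: b:T, d:T, e:T, f:T, h:T. ✓
d: successors {d, e, f, g, h}; Diamond p there: d:T, e:T, f:T, g:T, h:T. ✓
e: successors {a, f, g, h}; Diamond p there: a:T, f:T, g:T, h:T. ✓
f: successors {b, c, d, f, g, h}; Diamond p there: b:T, c:T, d:T, f:T, g:T, h:T. ✓
g: successors {b, e, g}; Diamond p there: b:T, e:T, g:T. ✓
h: successors {a, d, e, f, h}; Diamond p there: a:T, d:T, e:T, f:T, h:T. ✓
— 8 worlds.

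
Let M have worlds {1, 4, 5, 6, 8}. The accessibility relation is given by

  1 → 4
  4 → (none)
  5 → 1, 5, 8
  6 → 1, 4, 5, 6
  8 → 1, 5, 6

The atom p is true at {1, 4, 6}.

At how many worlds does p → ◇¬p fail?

2

1: p is T, ◇¬p is F. ✗
4: p is T, ◇¬p is F. ✗
5: p is F, ◇¬p is T. ✓
6: p is T, ◇¬p is T. ✓
8: p is F, ◇¬p is T. ✓
Satisfying worlds: {5, 6, 8}.
So p → ◇¬p fails at the other 2 worlds.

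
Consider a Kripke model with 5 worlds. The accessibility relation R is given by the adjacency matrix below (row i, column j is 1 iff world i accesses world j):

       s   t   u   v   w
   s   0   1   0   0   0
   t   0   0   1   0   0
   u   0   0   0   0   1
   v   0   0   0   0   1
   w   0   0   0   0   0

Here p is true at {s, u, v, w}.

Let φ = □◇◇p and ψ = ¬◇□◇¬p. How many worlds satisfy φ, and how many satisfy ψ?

2 and 3

For □◇◇p:
s: successors {t}; ◇◇p there: t:T. ✓
t: successors {u}; ◇◇p there: u:F. ✗
u: successors {w}; ◇◇p there: w:F. ✗
v: successors {w}; ◇◇p there: w:F. ✗
w: no successors, so □◇◇p holds vacuously. ✓
— 2 worlds.
For ¬◇□◇¬p:
s: ◇□◇¬p is F. ✓
t: ◇□◇¬p is F. ✓
u: ◇□◇¬p is T. ✗
v: ◇□◇¬p is T. ✗
w: ◇□◇¬p is F. ✓
— 3 worlds.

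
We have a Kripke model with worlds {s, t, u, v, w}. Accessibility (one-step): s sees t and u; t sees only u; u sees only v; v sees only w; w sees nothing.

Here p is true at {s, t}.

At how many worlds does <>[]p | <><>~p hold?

s: <>[]p is F, <><>~p is T. ✓
t: <>[]p is F, <><>~p is T. ✓
u: <>[]p is F, <><>~p is T. ✓
v: <>[]p is T, <><>~p is F. ✓
w: <>[]p is F, <><>~p is F. ✗
Satisfying worlds: {s, t, u, v}.

4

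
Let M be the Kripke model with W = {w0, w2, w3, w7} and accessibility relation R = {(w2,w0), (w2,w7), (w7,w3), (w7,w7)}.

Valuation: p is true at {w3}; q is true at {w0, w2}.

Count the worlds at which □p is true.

w0: no successors, so □p holds vacuously. ✓
w2: successors {w0, w7}; p there: w0:F, w7:F. ✗
w3: no successors, so □p holds vacuously. ✓
w7: successors {w3, w7}; p there: w3:T, w7:F. ✗
Satisfying worlds: {w0, w3}.

2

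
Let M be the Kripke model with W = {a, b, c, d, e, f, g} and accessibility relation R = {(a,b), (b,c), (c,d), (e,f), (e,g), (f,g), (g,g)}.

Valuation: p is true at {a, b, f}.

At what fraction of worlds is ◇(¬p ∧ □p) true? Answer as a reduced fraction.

1/7

a: successors {b}; ¬p ∧ □p there: b:F. ✗
b: successors {c}; ¬p ∧ □p there: c:F. ✗
c: successors {d}; ¬p ∧ □p there: d:T. ✓
d: no successors, so ◇(¬p ∧ □p) fails. ✗
e: successors {f, g}; ¬p ∧ □p there: f:F, g:F. ✗
f: successors {g}; ¬p ∧ □p there: g:F. ✗
g: successors {g}; ¬p ∧ □p there: g:F. ✗
That's 1 of 7 worlds, so 1/7.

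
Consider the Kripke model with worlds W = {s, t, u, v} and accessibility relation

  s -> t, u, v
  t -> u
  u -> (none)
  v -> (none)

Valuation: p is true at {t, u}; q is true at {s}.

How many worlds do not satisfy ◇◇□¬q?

3

s: successors {t, u, v}; ◇□¬q there: t:T, u:F, v:F. ✓
t: successors {u}; ◇□¬q there: u:F. ✗
u: no successors, so ◇◇□¬q fails. ✗
v: no successors, so ◇◇□¬q fails. ✗
Satisfying worlds: {s}.
So ◇◇□¬q fails at the other 3 worlds.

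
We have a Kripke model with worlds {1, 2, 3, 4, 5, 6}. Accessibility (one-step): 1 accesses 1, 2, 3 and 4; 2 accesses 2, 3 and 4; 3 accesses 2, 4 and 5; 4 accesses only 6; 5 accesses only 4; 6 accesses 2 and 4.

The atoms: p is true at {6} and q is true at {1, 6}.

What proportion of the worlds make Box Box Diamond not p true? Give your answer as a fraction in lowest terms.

1: successors {1, 2, 3, 4}; Box Diamond not p there: 1:F, 2:F, 3:F, 4:T. ✗
2: successors {2, 3, 4}; Box Diamond not p there: 2:F, 3:F, 4:T. ✗
3: successors {2, 4, 5}; Box Diamond not p there: 2:F, 4:T, 5:F. ✗
4: successors {6}; Box Diamond not p there: 6:F. ✗
5: successors {4}; Box Diamond not p there: 4:T. ✓
6: successors {2, 4}; Box Diamond not p there: 2:F, 4:T. ✗
That's 1 of 6 worlds, so 1/6.

1/6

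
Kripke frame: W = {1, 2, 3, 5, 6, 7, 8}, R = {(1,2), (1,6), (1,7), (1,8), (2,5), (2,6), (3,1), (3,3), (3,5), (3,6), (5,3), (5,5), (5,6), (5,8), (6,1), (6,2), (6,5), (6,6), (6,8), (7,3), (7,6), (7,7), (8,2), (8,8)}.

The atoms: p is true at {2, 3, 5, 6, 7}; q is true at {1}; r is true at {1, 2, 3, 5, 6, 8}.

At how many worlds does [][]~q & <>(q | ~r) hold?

1: [][]~q is F, <>(q | ~r) is T. ✗
2: [][]~q is F, <>(q | ~r) is F. ✗
3: [][]~q is F, <>(q | ~r) is T. ✗
5: [][]~q is F, <>(q | ~r) is F. ✗
6: [][]~q is F, <>(q | ~r) is T. ✗
7: [][]~q is F, <>(q | ~r) is T. ✗
8: [][]~q is T, <>(q | ~r) is F. ✗
Satisfying worlds: ∅.

0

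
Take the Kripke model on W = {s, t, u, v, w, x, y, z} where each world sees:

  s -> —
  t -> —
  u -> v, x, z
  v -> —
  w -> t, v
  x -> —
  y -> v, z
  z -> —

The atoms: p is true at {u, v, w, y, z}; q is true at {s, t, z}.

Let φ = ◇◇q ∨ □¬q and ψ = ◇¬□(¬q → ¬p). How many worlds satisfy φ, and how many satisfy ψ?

For ◇◇q ∨ □¬q:
s: ◇◇q is F, □¬q is T. ✓
t: ◇◇q is F, □¬q is T. ✓
u: ◇◇q is F, □¬q is F. ✗
v: ◇◇q is F, □¬q is T. ✓
w: ◇◇q is F, □¬q is F. ✗
x: ◇◇q is F, □¬q is T. ✓
y: ◇◇q is F, □¬q is F. ✗
z: ◇◇q is F, □¬q is T. ✓
— 5 worlds.
For ◇¬□(¬q → ¬p):
s: no successors, so ◇¬□(¬q → ¬p) fails. ✗
t: no successors, so ◇¬□(¬q → ¬p) fails. ✗
u: successors {v, x, z}; ¬□(¬q → ¬p) there: v:F, x:F, z:F. ✗
v: no successors, so ◇¬□(¬q → ¬p) fails. ✗
w: successors {t, v}; ¬□(¬q → ¬p) there: t:F, v:F. ✗
x: no successors, so ◇¬□(¬q → ¬p) fails. ✗
y: successors {v, z}; ¬□(¬q → ¬p) there: v:F, z:F. ✗
z: no successors, so ◇¬□(¬q → ¬p) fails. ✗
— 0 worlds.

5 and 0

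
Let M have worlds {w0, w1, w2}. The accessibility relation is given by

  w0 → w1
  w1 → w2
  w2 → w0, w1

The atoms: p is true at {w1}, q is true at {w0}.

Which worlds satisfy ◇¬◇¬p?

w0: successors {w1}; ¬◇¬p there: w1:F. ✗
w1: successors {w2}; ¬◇¬p there: w2:F. ✗
w2: successors {w0, w1}; ¬◇¬p there: w0:T, w1:F. ✓

{w2}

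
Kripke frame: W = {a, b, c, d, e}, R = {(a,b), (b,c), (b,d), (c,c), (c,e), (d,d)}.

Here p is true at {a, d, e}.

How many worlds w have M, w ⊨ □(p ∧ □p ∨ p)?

a: successors {b}; p ∧ □p ∨ p there: b:F. ✗
b: successors {c, d}; p ∧ □p ∨ p there: c:F, d:T. ✗
c: successors {c, e}; p ∧ □p ∨ p there: c:F, e:T. ✗
d: successors {d}; p ∧ □p ∨ p there: d:T. ✓
e: no successors, so □(p ∧ □p ∨ p) holds vacuously. ✓
Satisfying worlds: {d, e}.

2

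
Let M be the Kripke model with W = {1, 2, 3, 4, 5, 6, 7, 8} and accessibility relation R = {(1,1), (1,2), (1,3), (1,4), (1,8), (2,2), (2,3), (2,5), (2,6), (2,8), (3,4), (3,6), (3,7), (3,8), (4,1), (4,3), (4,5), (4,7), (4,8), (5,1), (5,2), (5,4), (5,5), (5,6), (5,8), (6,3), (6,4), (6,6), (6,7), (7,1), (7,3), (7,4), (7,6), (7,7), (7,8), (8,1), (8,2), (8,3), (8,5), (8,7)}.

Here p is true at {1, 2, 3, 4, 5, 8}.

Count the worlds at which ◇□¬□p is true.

1: successors {1, 2, 3, 4, 8}; □¬□p there: 1:F, 2:T, 3:T, 4:F, 8:F. ✓
2: successors {2, 3, 5, 6, 8}; □¬□p there: 2:T, 3:T, 5:F, 6:T, 8:F. ✓
3: successors {4, 6, 7, 8}; □¬□p there: 4:F, 6:T, 7:F, 8:F. ✓
4: successors {1, 3, 5, 7, 8}; □¬□p there: 1:F, 3:T, 5:F, 7:F, 8:F. ✓
5: successors {1, 2, 4, 5, 6, 8}; □¬□p there: 1:F, 2:T, 4:F, 5:F, 6:T, 8:F. ✓
6: successors {3, 4, 6, 7}; □¬□p there: 3:T, 4:F, 6:T, 7:F. ✓
7: successors {1, 3, 4, 6, 7, 8}; □¬□p there: 1:F, 3:T, 4:F, 6:T, 7:F, 8:F. ✓
8: successors {1, 2, 3, 5, 7}; □¬□p there: 1:F, 2:T, 3:T, 5:F, 7:F. ✓
Satisfying worlds: {1, 2, 3, 4, 5, 6, 7, 8}.

8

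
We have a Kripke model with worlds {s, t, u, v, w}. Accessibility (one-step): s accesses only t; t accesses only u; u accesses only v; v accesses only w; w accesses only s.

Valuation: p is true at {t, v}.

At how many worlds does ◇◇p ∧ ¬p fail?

4

s: ◇◇p is F, ¬p is T. ✗
t: ◇◇p is T, ¬p is F. ✗
u: ◇◇p is F, ¬p is T. ✗
v: ◇◇p is F, ¬p is F. ✗
w: ◇◇p is T, ¬p is T. ✓
Satisfying worlds: {w}.
So ◇◇p ∧ ¬p fails at the other 4 worlds.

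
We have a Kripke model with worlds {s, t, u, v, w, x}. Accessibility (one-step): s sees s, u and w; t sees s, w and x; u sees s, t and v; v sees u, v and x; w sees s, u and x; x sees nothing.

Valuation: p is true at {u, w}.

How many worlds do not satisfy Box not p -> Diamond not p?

1

s: Box not p is F, Diamond not p is T. ✓
t: Box not p is F, Diamond not p is T. ✓
u: Box not p is T, Diamond not p is T. ✓
v: Box not p is F, Diamond not p is T. ✓
w: Box not p is F, Diamond not p is T. ✓
x: Box not p is T, Diamond not p is F. ✗
Satisfying worlds: {s, t, u, v, w}.
So Box not p -> Diamond not p fails at the other 1 world.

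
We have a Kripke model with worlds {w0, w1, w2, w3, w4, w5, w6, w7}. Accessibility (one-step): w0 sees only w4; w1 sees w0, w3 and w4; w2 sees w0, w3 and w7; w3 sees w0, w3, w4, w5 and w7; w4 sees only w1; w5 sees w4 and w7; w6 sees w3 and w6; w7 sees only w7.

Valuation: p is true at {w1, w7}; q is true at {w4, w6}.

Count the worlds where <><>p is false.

w0: successors {w4}; <>p there: w4:T. ✓
w1: successors {w0, w3, w4}; <>p there: w0:F, w3:T, w4:T. ✓
w2: successors {w0, w3, w7}; <>p there: w0:F, w3:T, w7:T. ✓
w3: successors {w0, w3, w4, w5, w7}; <>p there: w0:F, w3:T, w4:T, w5:T, w7:T. ✓
w4: successors {w1}; <>p there: w1:F. ✗
w5: successors {w4, w7}; <>p there: w4:T, w7:T. ✓
w6: successors {w3, w6}; <>p there: w3:T, w6:F. ✓
w7: successors {w7}; <>p there: w7:T. ✓
Satisfying worlds: {w0, w1, w2, w3, w5, w6, w7}.
So <><>p fails at the other 1 world.

1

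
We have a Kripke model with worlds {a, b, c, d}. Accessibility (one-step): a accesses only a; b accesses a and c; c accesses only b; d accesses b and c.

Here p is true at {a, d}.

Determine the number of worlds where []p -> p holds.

4

a: []p is T, p is T. ✓
b: []p is F, p is F. ✓
c: []p is F, p is F. ✓
d: []p is F, p is T. ✓
Satisfying worlds: {a, b, c, d}.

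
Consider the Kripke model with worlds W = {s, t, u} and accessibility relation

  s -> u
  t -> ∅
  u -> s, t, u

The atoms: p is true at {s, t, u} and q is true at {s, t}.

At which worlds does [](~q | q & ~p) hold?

{s, t}

s: successors {u}; ~q | q & ~p there: u:T. ✓
t: no successors, so [](~q | q & ~p) holds vacuously. ✓
u: successors {s, t, u}; ~q | q & ~p there: s:F, t:F, u:T. ✗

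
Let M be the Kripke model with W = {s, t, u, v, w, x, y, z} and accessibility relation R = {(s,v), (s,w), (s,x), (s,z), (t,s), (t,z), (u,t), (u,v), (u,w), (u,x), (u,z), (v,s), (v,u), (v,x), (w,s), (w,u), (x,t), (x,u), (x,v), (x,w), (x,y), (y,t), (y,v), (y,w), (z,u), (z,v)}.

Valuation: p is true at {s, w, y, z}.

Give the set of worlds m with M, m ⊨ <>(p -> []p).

s: successors {v, w, x, z}; p -> []p there: v:T, w:F, x:T, z:F. ✓
t: successors {s, z}; p -> []p there: s:F, z:F. ✗
u: successors {t, v, w, x, z}; p -> []p there: t:T, v:T, w:F, x:T, z:F. ✓
v: successors {s, u, x}; p -> []p there: s:F, u:T, x:T. ✓
w: successors {s, u}; p -> []p there: s:F, u:T. ✓
x: successors {t, u, v, w, y}; p -> []p there: t:T, u:T, v:T, w:F, y:F. ✓
y: successors {t, v, w}; p -> []p there: t:T, v:T, w:F. ✓
z: successors {u, v}; p -> []p there: u:T, v:T. ✓

{s, u, v, w, x, y, z}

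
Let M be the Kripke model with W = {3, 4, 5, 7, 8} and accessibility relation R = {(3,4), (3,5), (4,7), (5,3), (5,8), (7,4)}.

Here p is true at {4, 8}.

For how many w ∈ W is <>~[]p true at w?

3

3: successors {4, 5}; ~[]p there: 4:T, 5:T. ✓
4: successors {7}; ~[]p there: 7:F. ✗
5: successors {3, 8}; ~[]p there: 3:T, 8:F. ✓
7: successors {4}; ~[]p there: 4:T. ✓
8: no successors, so <>~[]p fails. ✗
Satisfying worlds: {3, 5, 7}.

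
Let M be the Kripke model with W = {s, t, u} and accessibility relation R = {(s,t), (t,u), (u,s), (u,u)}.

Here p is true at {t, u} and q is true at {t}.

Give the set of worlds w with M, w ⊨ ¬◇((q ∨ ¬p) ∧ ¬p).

{s, t}

s: ◇((q ∨ ¬p) ∧ ¬p) is F. ✓
t: ◇((q ∨ ¬p) ∧ ¬p) is F. ✓
u: ◇((q ∨ ¬p) ∧ ¬p) is T. ✗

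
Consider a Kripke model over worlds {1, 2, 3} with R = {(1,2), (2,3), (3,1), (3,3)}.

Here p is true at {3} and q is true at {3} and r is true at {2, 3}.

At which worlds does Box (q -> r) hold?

1: successors {2}; q -> r there: 2:T. ✓
2: successors {3}; q -> r there: 3:T. ✓
3: successors {1, 3}; q -> r there: 1:T, 3:T. ✓

{1, 2, 3}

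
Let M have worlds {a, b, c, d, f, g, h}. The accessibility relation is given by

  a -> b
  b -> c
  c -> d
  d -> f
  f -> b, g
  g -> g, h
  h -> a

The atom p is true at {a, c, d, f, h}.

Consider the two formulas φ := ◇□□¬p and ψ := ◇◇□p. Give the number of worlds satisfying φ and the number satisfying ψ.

For ◇□□¬p:
a: successors {b}; □□¬p there: b:F. ✗
b: successors {c}; □□¬p there: c:F. ✗
c: successors {d}; □□¬p there: d:T. ✓
d: successors {f}; □□¬p there: f:F. ✗
f: successors {b, g}; □□¬p there: b:F, g:F. ✗
g: successors {g, h}; □□¬p there: g:F, h:T. ✓
h: successors {a}; □□¬p there: a:F. ✗
— 2 worlds.
For ◇◇□p:
a: successors {b}; ◇□p there: b:T. ✓
b: successors {c}; ◇□p there: c:T. ✓
c: successors {d}; ◇□p there: d:F. ✗
d: successors {f}; ◇□p there: f:T. ✓
f: successors {b, g}; ◇□p there: b:T, g:T. ✓
g: successors {g, h}; ◇□p there: g:T, h:F. ✓
h: successors {a}; ◇□p there: a:T. ✓
— 6 worlds.

2 and 6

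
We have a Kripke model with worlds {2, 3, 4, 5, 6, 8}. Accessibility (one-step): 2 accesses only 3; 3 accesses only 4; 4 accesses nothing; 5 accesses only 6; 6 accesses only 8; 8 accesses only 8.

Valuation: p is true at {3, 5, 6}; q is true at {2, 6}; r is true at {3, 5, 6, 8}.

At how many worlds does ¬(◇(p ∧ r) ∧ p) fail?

2: ◇(p ∧ r) ∧ p is F. ✓
3: ◇(p ∧ r) ∧ p is F. ✓
4: ◇(p ∧ r) ∧ p is F. ✓
5: ◇(p ∧ r) ∧ p is T. ✗
6: ◇(p ∧ r) ∧ p is F. ✓
8: ◇(p ∧ r) ∧ p is F. ✓
Satisfying worlds: {2, 3, 4, 6, 8}.
So ¬(◇(p ∧ r) ∧ p) fails at the other 1 world.

1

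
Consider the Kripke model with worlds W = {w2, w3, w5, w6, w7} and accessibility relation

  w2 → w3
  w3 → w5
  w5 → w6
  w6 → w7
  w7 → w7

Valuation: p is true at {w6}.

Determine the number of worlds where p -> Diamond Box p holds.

4

w2: p is F, Diamond Box p is F. ✓
w3: p is F, Diamond Box p is T. ✓
w5: p is F, Diamond Box p is F. ✓
w6: p is T, Diamond Box p is F. ✗
w7: p is F, Diamond Box p is F. ✓
Satisfying worlds: {w2, w3, w5, w7}.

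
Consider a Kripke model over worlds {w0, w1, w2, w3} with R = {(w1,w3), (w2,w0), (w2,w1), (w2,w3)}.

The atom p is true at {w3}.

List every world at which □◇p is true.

w0: no successors, so □◇p holds vacuously. ✓
w1: successors {w3}; ◇p there: w3:F. ✗
w2: successors {w0, w1, w3}; ◇p there: w0:F, w1:T, w3:F. ✗
w3: no successors, so □◇p holds vacuously. ✓

{w0, w3}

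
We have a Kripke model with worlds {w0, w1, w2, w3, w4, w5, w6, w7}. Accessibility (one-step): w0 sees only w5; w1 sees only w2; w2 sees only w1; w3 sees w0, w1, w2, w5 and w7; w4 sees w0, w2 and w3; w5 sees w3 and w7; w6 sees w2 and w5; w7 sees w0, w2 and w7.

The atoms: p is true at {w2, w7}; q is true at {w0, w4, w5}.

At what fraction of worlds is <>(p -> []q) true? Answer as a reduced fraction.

w0: successors {w5}; p -> []q there: w5:T. ✓
w1: successors {w2}; p -> []q there: w2:F. ✗
w2: successors {w1}; p -> []q there: w1:T. ✓
w3: successors {w0, w1, w2, w5, w7}; p -> []q there: w0:T, w1:T, w2:F, w5:T, w7:F. ✓
w4: successors {w0, w2, w3}; p -> []q there: w0:T, w2:F, w3:T. ✓
w5: successors {w3, w7}; p -> []q there: w3:T, w7:F. ✓
w6: successors {w2, w5}; p -> []q there: w2:F, w5:T. ✓
w7: successors {w0, w2, w7}; p -> []q there: w0:T, w2:F, w7:F. ✓
That's 7 of 8 worlds, so 7/8.

7/8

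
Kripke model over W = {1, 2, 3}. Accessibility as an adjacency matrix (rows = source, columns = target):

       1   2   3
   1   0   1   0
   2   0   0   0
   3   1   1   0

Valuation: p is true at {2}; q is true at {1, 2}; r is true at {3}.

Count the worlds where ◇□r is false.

1: successors {2}; □r there: 2:T. ✓
2: no successors, so ◇□r fails. ✗
3: successors {1, 2}; □r there: 1:F, 2:T. ✓
Satisfying worlds: {1, 3}.
So ◇□r fails at the other 1 world.

1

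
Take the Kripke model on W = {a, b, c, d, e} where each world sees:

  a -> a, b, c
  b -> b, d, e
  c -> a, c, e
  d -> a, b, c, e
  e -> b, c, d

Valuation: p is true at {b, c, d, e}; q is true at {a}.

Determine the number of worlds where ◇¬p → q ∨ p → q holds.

a: ◇¬p is T, q ∨ p → q is T. ✓
b: ◇¬p is F, q ∨ p → q is F. ✓
c: ◇¬p is T, q ∨ p → q is F. ✗
d: ◇¬p is T, q ∨ p → q is F. ✗
e: ◇¬p is F, q ∨ p → q is F. ✓
Satisfying worlds: {a, b, e}.

3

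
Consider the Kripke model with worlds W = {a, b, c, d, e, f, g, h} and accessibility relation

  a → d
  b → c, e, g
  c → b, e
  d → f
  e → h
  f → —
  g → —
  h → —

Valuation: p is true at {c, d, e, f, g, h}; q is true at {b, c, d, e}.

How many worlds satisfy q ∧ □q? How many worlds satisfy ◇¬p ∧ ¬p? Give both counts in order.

1 and 0

For q ∧ □q:
a: q is F, □q is T. ✗
b: q is T, □q is F. ✗
c: q is T, □q is T. ✓
d: q is T, □q is F. ✗
e: q is T, □q is F. ✗
f: q is F, □q is T. ✗
g: q is F, □q is T. ✗
h: q is F, □q is T. ✗
— 1 world.
For ◇¬p ∧ ¬p:
a: ◇¬p is F, ¬p is T. ✗
b: ◇¬p is F, ¬p is T. ✗
c: ◇¬p is T, ¬p is F. ✗
d: ◇¬p is F, ¬p is F. ✗
e: ◇¬p is F, ¬p is F. ✗
f: ◇¬p is F, ¬p is F. ✗
g: ◇¬p is F, ¬p is F. ✗
h: ◇¬p is F, ¬p is F. ✗
— 0 worlds.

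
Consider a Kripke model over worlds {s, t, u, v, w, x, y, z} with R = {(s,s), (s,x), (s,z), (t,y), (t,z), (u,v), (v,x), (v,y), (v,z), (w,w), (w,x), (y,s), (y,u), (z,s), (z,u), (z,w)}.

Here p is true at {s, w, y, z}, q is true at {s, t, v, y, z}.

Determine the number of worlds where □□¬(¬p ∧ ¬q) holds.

1

s: successors {s, x, z}; □¬(¬p ∧ ¬q) there: s:F, x:T, z:F. ✗
t: successors {y, z}; □¬(¬p ∧ ¬q) there: y:F, z:F. ✗
u: successors {v}; □¬(¬p ∧ ¬q) there: v:F. ✗
v: successors {x, y, z}; □¬(¬p ∧ ¬q) there: x:T, y:F, z:F. ✗
w: successors {w, x}; □¬(¬p ∧ ¬q) there: w:F, x:T. ✗
x: no successors, so □□¬(¬p ∧ ¬q) holds vacuously. ✓
y: successors {s, u}; □¬(¬p ∧ ¬q) there: s:F, u:T. ✗
z: successors {s, u, w}; □¬(¬p ∧ ¬q) there: s:F, u:T, w:F. ✗
Satisfying worlds: {x}.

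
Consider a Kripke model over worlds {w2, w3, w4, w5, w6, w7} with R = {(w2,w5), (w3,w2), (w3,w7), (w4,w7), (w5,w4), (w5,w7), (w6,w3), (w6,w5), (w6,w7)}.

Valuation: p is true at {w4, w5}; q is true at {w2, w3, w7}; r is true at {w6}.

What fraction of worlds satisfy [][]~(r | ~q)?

1/2

w2: successors {w5}; []~(r | ~q) there: w5:F. ✗
w3: successors {w2, w7}; []~(r | ~q) there: w2:F, w7:T. ✗
w4: successors {w7}; []~(r | ~q) there: w7:T. ✓
w5: successors {w4, w7}; []~(r | ~q) there: w4:T, w7:T. ✓
w6: successors {w3, w5, w7}; []~(r | ~q) there: w3:T, w5:F, w7:T. ✗
w7: no successors, so [][]~(r | ~q) holds vacuously. ✓
That's 3 of 6 worlds, so 3/6 = 1/2.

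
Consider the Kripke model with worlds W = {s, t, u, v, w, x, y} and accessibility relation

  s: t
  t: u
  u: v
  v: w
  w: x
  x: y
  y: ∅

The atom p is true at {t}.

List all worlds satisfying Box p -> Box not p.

{t, u, v, w, x, y}

s: Box p is T, Box not p is F. ✗
t: Box p is F, Box not p is T. ✓
u: Box p is F, Box not p is T. ✓
v: Box p is F, Box not p is T. ✓
w: Box p is F, Box not p is T. ✓
x: Box p is F, Box not p is T. ✓
y: Box p is T, Box not p is T. ✓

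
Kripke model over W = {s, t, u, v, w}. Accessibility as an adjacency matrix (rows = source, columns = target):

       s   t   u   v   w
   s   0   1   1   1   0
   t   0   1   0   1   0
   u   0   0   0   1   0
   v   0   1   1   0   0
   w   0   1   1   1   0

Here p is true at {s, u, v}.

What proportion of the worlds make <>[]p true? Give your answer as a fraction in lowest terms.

s: successors {t, u, v}; []p there: t:F, u:T, v:F. ✓
t: successors {t, v}; []p there: t:F, v:F. ✗
u: successors {v}; []p there: v:F. ✗
v: successors {t, u}; []p there: t:F, u:T. ✓
w: successors {t, u, v}; []p there: t:F, u:T, v:F. ✓
That's 3 of 5 worlds, so 3/5.

3/5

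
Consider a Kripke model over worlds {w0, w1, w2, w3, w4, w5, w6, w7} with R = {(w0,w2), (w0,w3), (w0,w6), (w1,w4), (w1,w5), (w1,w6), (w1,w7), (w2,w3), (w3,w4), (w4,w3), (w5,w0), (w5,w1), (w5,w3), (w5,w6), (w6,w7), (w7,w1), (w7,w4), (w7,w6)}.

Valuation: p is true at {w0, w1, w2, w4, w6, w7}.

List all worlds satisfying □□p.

w0: successors {w2, w3, w6}; □p there: w2:F, w3:T, w6:T. ✗
w1: successors {w4, w5, w6, w7}; □p there: w4:F, w5:F, w6:T, w7:T. ✗
w2: successors {w3}; □p there: w3:T. ✓
w3: successors {w4}; □p there: w4:F. ✗
w4: successors {w3}; □p there: w3:T. ✓
w5: successors {w0, w1, w3, w6}; □p there: w0:F, w1:F, w3:T, w6:T. ✗
w6: successors {w7}; □p there: w7:T. ✓
w7: successors {w1, w4, w6}; □p there: w1:F, w4:F, w6:T. ✗

{w2, w4, w6}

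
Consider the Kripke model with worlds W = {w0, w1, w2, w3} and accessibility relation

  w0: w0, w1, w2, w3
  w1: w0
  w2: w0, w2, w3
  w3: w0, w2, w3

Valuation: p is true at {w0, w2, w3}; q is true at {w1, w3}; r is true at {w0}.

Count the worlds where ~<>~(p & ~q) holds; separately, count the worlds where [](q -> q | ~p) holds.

For ~<>~(p & ~q):
w0: <>~(p & ~q) is T. ✗
w1: <>~(p & ~q) is F. ✓
w2: <>~(p & ~q) is T. ✗
w3: <>~(p & ~q) is T. ✗
— 1 world.
For [](q -> q | ~p):
w0: successors {w0, w1, w2, w3}; q -> q | ~p there: w0:T, w1:T, w2:T, w3:T. ✓
w1: successors {w0}; q -> q | ~p there: w0:T. ✓
w2: successors {w0, w2, w3}; q -> q | ~p there: w0:T, w2:T, w3:T. ✓
w3: successors {w0, w2, w3}; q -> q | ~p there: w0:T, w2:T, w3:T. ✓
— 4 worlds.

1 and 4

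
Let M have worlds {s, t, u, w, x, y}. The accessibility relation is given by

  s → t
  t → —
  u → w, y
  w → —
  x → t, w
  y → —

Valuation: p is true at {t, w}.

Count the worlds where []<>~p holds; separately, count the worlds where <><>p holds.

For []<>~p:
s: successors {t}; <>~p there: t:F. ✗
t: no successors, so []<>~p holds vacuously. ✓
u: successors {w, y}; <>~p there: w:F, y:F. ✗
w: no successors, so []<>~p holds vacuously. ✓
x: successors {t, w}; <>~p there: t:F, w:F. ✗
y: no successors, so []<>~p holds vacuously. ✓
— 3 worlds.
For <><>p:
s: successors {t}; <>p there: t:F. ✗
t: no successors, so <><>p fails. ✗
u: successors {w, y}; <>p there: w:F, y:F. ✗
w: no successors, so <><>p fails. ✗
x: successors {t, w}; <>p there: t:F, w:F. ✗
y: no successors, so <><>p fails. ✗
— 0 worlds.

3 and 0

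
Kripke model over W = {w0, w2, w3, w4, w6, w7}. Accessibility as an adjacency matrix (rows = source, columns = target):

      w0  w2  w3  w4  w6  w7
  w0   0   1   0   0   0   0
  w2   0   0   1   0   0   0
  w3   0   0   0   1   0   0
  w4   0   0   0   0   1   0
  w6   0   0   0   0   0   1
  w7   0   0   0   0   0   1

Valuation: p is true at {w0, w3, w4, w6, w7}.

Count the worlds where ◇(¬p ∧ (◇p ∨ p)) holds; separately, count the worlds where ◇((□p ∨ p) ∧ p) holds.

1 and 5

For ◇(¬p ∧ (◇p ∨ p)):
w0: successors {w2}; ¬p ∧ (◇p ∨ p) there: w2:T. ✓
w2: successors {w3}; ¬p ∧ (◇p ∨ p) there: w3:F. ✗
w3: successors {w4}; ¬p ∧ (◇p ∨ p) there: w4:F. ✗
w4: successors {w6}; ¬p ∧ (◇p ∨ p) there: w6:F. ✗
w6: successors {w7}; ¬p ∧ (◇p ∨ p) there: w7:F. ✗
w7: successors {w7}; ¬p ∧ (◇p ∨ p) there: w7:F. ✗
— 1 world.
For ◇((□p ∨ p) ∧ p):
w0: successors {w2}; (□p ∨ p) ∧ p there: w2:F. ✗
w2: successors {w3}; (□p ∨ p) ∧ p there: w3:T. ✓
w3: successors {w4}; (□p ∨ p) ∧ p there: w4:T. ✓
w4: successors {w6}; (□p ∨ p) ∧ p there: w6:T. ✓
w6: successors {w7}; (□p ∨ p) ∧ p there: w7:T. ✓
w7: successors {w7}; (□p ∨ p) ∧ p there: w7:T. ✓
— 5 worlds.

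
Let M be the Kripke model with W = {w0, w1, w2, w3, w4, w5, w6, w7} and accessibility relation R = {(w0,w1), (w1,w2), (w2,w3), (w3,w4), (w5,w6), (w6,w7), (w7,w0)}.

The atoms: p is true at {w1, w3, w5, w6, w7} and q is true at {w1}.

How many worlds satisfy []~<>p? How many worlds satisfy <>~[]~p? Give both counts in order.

For []~<>p:
w0: successors {w1}; ~<>p there: w1:T. ✓
w1: successors {w2}; ~<>p there: w2:F. ✗
w2: successors {w3}; ~<>p there: w3:T. ✓
w3: successors {w4}; ~<>p there: w4:T. ✓
w4: no successors, so []~<>p holds vacuously. ✓
w5: successors {w6}; ~<>p there: w6:F. ✗
w6: successors {w7}; ~<>p there: w7:T. ✓
w7: successors {w0}; ~<>p there: w0:F. ✗
— 5 worlds.
For <>~[]~p:
w0: successors {w1}; ~[]~p there: w1:F. ✗
w1: successors {w2}; ~[]~p there: w2:T. ✓
w2: successors {w3}; ~[]~p there: w3:F. ✗
w3: successors {w4}; ~[]~p there: w4:F. ✗
w4: no successors, so <>~[]~p fails. ✗
w5: successors {w6}; ~[]~p there: w6:T. ✓
w6: successors {w7}; ~[]~p there: w7:F. ✗
w7: successors {w0}; ~[]~p there: w0:T. ✓
— 3 worlds.

5 and 3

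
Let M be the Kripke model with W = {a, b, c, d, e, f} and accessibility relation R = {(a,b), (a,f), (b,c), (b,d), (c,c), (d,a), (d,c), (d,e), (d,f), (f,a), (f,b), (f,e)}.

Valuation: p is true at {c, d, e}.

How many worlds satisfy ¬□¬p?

a: □¬p is T. ✗
b: □¬p is F. ✓
c: □¬p is F. ✓
d: □¬p is F. ✓
e: □¬p is T. ✗
f: □¬p is F. ✓
Satisfying worlds: {b, c, d, f}.

4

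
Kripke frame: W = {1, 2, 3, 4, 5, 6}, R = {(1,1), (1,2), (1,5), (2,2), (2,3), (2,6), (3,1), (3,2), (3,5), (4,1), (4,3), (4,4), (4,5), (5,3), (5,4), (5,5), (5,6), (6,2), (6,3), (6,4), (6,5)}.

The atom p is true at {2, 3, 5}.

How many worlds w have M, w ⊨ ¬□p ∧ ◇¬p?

1: ¬□p is T, ◇¬p is T. ✓
2: ¬□p is T, ◇¬p is T. ✓
3: ¬□p is T, ◇¬p is T. ✓
4: ¬□p is T, ◇¬p is T. ✓
5: ¬□p is T, ◇¬p is T. ✓
6: ¬□p is T, ◇¬p is T. ✓
Satisfying worlds: {1, 2, 3, 4, 5, 6}.

6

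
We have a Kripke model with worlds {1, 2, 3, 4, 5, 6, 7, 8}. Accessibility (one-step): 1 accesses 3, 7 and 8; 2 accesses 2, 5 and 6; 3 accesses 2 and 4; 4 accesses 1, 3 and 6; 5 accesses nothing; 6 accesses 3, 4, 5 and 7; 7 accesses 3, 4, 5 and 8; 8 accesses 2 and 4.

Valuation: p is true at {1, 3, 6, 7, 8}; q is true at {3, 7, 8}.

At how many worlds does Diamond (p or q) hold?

1: successors {3, 7, 8}; p or q there: 3:T, 7:T, 8:T. ✓
2: successors {2, 5, 6}; p or q there: 2:F, 5:F, 6:T. ✓
3: successors {2, 4}; p or q there: 2:F, 4:F. ✗
4: successors {1, 3, 6}; p or q there: 1:T, 3:T, 6:T. ✓
5: no successors, so Diamond (p or q) fails. ✗
6: successors {3, 4, 5, 7}; p or q there: 3:T, 4:F, 5:F, 7:T. ✓
7: successors {3, 4, 5, 8}; p or q there: 3:T, 4:F, 5:F, 8:T. ✓
8: successors {2, 4}; p or q there: 2:F, 4:F. ✗
Satisfying worlds: {1, 2, 4, 6, 7}.

5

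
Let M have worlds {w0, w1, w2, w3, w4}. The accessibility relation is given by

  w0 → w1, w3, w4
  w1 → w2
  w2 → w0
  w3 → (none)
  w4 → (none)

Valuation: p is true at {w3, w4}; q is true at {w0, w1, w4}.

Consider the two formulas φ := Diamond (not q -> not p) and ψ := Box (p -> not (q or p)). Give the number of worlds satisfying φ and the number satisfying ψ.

3 and 4

For Diamond (not q -> not p):
w0: successors {w1, w3, w4}; not q -> not p there: w1:T, w3:F, w4:T. ✓
w1: successors {w2}; not q -> not p there: w2:T. ✓
w2: successors {w0}; not q -> not p there: w0:T. ✓
w3: no successors, so Diamond (not q -> not p) fails. ✗
w4: no successors, so Diamond (not q -> not p) fails. ✗
— 3 worlds.
For Box (p -> not (q or p)):
w0: successors {w1, w3, w4}; p -> not (q or p) there: w1:T, w3:F, w4:F. ✗
w1: successors {w2}; p -> not (q or p) there: w2:T. ✓
w2: successors {w0}; p -> not (q or p) there: w0:T. ✓
w3: no successors, so Box (p -> not (q or p)) holds vacuously. ✓
w4: no successors, so Box (p -> not (q or p)) holds vacuously. ✓
— 4 worlds.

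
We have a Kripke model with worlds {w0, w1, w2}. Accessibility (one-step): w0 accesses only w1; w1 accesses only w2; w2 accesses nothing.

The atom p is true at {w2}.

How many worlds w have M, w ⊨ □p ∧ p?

w0: □p is F, p is F. ✗
w1: □p is T, p is F. ✗
w2: □p is T, p is T. ✓
Satisfying worlds: {w2}.

1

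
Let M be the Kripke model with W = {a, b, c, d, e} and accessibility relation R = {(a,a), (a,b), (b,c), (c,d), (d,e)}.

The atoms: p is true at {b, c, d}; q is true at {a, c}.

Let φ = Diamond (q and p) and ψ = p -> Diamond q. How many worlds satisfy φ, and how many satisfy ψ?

For Diamond (q and p):
a: successors {a, b}; q and p there: a:F, b:F. ✗
b: successors {c}; q and p there: c:T. ✓
c: successors {d}; q and p there: d:F. ✗
d: successors {e}; q and p there: e:F. ✗
e: no successors, so Diamond (q and p) fails. ✗
— 1 world.
For p -> Diamond q:
a: p is F, Diamond q is T. ✓
b: p is T, Diamond q is T. ✓
c: p is T, Diamond q is F. ✗
d: p is T, Diamond q is F. ✗
e: p is F, Diamond q is F. ✓
— 3 worlds.

1 and 3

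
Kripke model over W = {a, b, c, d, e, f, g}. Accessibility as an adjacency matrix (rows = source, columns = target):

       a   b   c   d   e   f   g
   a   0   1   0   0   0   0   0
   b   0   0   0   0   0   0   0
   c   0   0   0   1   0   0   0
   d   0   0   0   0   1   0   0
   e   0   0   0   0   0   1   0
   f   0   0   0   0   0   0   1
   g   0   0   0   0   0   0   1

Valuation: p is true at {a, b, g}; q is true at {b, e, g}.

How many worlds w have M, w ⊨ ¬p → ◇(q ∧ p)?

a: ¬p is F, ◇(q ∧ p) is T. ✓
b: ¬p is F, ◇(q ∧ p) is F. ✓
c: ¬p is T, ◇(q ∧ p) is F. ✗
d: ¬p is T, ◇(q ∧ p) is F. ✗
e: ¬p is T, ◇(q ∧ p) is F. ✗
f: ¬p is T, ◇(q ∧ p) is T. ✓
g: ¬p is F, ◇(q ∧ p) is T. ✓
Satisfying worlds: {a, b, f, g}.

4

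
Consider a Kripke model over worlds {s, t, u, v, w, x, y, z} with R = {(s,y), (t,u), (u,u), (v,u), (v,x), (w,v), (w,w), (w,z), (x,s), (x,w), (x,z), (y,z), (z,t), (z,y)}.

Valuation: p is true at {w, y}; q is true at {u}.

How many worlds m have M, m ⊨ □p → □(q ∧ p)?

s: □p is T, □(q ∧ p) is F. ✗
t: □p is F, □(q ∧ p) is F. ✓
u: □p is F, □(q ∧ p) is F. ✓
v: □p is F, □(q ∧ p) is F. ✓
w: □p is F, □(q ∧ p) is F. ✓
x: □p is F, □(q ∧ p) is F. ✓
y: □p is F, □(q ∧ p) is F. ✓
z: □p is F, □(q ∧ p) is F. ✓
Satisfying worlds: {t, u, v, w, x, y, z}.

7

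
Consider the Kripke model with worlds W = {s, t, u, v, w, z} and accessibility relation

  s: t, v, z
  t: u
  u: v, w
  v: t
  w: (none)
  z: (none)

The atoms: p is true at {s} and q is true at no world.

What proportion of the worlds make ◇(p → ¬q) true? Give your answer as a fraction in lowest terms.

s: successors {t, v, z}; p → ¬q there: t:T, v:T, z:T. ✓
t: successors {u}; p → ¬q there: u:T. ✓
u: successors {v, w}; p → ¬q there: v:T, w:T. ✓
v: successors {t}; p → ¬q there: t:T. ✓
w: no successors, so ◇(p → ¬q) fails. ✗
z: no successors, so ◇(p → ¬q) fails. ✗
That's 4 of 6 worlds, so 4/6 = 2/3.

2/3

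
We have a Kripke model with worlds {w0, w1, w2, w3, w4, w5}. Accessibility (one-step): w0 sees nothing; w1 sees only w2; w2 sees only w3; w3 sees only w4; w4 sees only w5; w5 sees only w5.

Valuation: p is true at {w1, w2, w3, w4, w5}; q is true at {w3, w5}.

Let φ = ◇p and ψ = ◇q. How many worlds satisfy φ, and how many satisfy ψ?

5 and 3

For ◇p:
w0: no successors, so ◇p fails. ✗
w1: successors {w2}; p there: w2:T. ✓
w2: successors {w3}; p there: w3:T. ✓
w3: successors {w4}; p there: w4:T. ✓
w4: successors {w5}; p there: w5:T. ✓
w5: successors {w5}; p there: w5:T. ✓
— 5 worlds.
For ◇q:
w0: no successors, so ◇q fails. ✗
w1: successors {w2}; q there: w2:F. ✗
w2: successors {w3}; q there: w3:T. ✓
w3: successors {w4}; q there: w4:F. ✗
w4: successors {w5}; q there: w5:T. ✓
w5: successors {w5}; q there: w5:T. ✓
— 3 worlds.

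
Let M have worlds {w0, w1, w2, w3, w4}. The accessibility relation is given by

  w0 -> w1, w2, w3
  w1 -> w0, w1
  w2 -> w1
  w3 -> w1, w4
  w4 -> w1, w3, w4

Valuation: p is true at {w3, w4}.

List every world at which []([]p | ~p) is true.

{w1, w2}

w0: successors {w1, w2, w3}; []p | ~p there: w1:T, w2:T, w3:F. ✗
w1: successors {w0, w1}; []p | ~p there: w0:T, w1:T. ✓
w2: successors {w1}; []p | ~p there: w1:T. ✓
w3: successors {w1, w4}; []p | ~p there: w1:T, w4:F. ✗
w4: successors {w1, w3, w4}; []p | ~p there: w1:T, w3:F, w4:F. ✗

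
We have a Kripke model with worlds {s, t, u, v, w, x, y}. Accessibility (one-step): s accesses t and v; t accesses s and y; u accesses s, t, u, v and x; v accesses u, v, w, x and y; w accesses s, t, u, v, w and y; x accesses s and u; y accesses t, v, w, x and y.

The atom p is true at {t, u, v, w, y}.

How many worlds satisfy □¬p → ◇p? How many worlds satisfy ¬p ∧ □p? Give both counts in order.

7 and 1

For □¬p → ◇p:
s: □¬p is F, ◇p is T. ✓
t: □¬p is F, ◇p is T. ✓
u: □¬p is F, ◇p is T. ✓
v: □¬p is F, ◇p is T. ✓
w: □¬p is F, ◇p is T. ✓
x: □¬p is F, ◇p is T. ✓
y: □¬p is F, ◇p is T. ✓
— 7 worlds.
For ¬p ∧ □p:
s: ¬p is T, □p is T. ✓
t: ¬p is F, □p is F. ✗
u: ¬p is F, □p is F. ✗
v: ¬p is F, □p is F. ✗
w: ¬p is F, □p is F. ✗
x: ¬p is T, □p is F. ✗
y: ¬p is F, □p is F. ✗
— 1 world.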